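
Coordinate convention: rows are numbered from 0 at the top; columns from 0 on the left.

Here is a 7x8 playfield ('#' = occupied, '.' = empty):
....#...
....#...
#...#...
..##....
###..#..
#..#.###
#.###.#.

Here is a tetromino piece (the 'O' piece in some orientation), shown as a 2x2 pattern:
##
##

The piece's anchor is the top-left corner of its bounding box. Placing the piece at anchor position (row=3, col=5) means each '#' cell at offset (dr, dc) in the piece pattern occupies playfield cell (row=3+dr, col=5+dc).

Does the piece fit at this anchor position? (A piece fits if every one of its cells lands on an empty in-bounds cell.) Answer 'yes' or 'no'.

Answer: no

Derivation:
Check each piece cell at anchor (3, 5):
  offset (0,0) -> (3,5): empty -> OK
  offset (0,1) -> (3,6): empty -> OK
  offset (1,0) -> (4,5): occupied ('#') -> FAIL
  offset (1,1) -> (4,6): empty -> OK
All cells valid: no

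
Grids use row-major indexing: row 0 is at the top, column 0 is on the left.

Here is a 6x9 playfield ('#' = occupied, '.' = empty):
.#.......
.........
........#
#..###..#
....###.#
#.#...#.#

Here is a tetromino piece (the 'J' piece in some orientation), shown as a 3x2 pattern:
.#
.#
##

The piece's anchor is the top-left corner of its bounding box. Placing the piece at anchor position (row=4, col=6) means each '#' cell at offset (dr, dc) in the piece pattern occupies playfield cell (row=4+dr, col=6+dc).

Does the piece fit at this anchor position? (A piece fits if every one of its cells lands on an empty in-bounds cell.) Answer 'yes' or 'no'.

Check each piece cell at anchor (4, 6):
  offset (0,1) -> (4,7): empty -> OK
  offset (1,1) -> (5,7): empty -> OK
  offset (2,0) -> (6,6): out of bounds -> FAIL
  offset (2,1) -> (6,7): out of bounds -> FAIL
All cells valid: no

Answer: no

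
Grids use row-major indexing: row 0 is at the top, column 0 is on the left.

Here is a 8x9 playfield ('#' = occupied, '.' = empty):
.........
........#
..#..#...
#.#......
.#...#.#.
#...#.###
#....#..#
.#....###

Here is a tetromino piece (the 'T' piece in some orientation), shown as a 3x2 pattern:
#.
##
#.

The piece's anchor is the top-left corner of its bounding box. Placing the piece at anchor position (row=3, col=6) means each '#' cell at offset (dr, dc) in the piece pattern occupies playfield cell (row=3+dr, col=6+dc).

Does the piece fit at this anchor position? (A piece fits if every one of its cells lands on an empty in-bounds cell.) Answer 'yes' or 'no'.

Answer: no

Derivation:
Check each piece cell at anchor (3, 6):
  offset (0,0) -> (3,6): empty -> OK
  offset (1,0) -> (4,6): empty -> OK
  offset (1,1) -> (4,7): occupied ('#') -> FAIL
  offset (2,0) -> (5,6): occupied ('#') -> FAIL
All cells valid: no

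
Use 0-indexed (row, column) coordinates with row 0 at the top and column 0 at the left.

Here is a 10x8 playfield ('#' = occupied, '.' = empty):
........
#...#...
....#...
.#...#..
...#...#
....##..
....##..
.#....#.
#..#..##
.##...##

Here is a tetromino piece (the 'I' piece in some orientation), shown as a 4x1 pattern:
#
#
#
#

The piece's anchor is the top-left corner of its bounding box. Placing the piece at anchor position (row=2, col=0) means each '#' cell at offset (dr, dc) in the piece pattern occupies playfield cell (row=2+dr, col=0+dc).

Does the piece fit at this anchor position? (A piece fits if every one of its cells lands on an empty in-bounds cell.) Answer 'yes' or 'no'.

Check each piece cell at anchor (2, 0):
  offset (0,0) -> (2,0): empty -> OK
  offset (1,0) -> (3,0): empty -> OK
  offset (2,0) -> (4,0): empty -> OK
  offset (3,0) -> (5,0): empty -> OK
All cells valid: yes

Answer: yes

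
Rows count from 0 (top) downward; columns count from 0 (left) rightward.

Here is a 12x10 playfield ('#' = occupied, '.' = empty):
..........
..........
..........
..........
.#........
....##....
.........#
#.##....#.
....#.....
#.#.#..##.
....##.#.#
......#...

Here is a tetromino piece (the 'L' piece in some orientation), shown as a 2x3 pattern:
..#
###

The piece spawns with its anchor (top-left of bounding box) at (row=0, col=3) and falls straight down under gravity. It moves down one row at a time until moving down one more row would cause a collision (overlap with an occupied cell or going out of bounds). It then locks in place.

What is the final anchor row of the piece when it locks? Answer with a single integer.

Spawn at (row=0, col=3). Try each row:
  row 0: fits
  row 1: fits
  row 2: fits
  row 3: fits
  row 4: blocked -> lock at row 3

Answer: 3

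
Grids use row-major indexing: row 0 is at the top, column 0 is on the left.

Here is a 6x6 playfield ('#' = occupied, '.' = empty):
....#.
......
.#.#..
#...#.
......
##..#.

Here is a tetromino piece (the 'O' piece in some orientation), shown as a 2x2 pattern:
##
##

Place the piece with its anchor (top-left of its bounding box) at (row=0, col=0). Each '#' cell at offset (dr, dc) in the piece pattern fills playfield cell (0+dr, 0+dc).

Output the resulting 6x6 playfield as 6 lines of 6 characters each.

Fill (0+0,0+0) = (0,0)
Fill (0+0,0+1) = (0,1)
Fill (0+1,0+0) = (1,0)
Fill (0+1,0+1) = (1,1)

Answer: ##..#.
##....
.#.#..
#...#.
......
##..#.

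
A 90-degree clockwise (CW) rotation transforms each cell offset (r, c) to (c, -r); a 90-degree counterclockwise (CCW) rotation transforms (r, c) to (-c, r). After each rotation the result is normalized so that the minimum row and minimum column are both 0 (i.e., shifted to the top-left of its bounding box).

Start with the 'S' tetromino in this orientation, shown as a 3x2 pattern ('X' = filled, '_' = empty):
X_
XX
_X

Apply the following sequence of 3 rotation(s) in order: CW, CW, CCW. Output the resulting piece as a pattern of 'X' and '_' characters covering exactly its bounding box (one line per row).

Answer: _XX
XX_

Derivation:
Start:
X_
XX
_X
After rotation 1 (CW):
_XX
XX_
After rotation 2 (CW):
X_
XX
_X
After rotation 3 (CCW):
_XX
XX_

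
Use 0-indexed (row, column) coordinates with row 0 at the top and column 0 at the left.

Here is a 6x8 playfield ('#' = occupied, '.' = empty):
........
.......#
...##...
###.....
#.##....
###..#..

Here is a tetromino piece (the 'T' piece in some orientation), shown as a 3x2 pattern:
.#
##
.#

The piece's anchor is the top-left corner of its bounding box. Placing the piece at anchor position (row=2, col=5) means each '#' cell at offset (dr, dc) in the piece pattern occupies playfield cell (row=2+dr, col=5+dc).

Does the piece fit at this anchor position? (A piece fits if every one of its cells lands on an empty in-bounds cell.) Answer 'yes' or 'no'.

Check each piece cell at anchor (2, 5):
  offset (0,1) -> (2,6): empty -> OK
  offset (1,0) -> (3,5): empty -> OK
  offset (1,1) -> (3,6): empty -> OK
  offset (2,1) -> (4,6): empty -> OK
All cells valid: yes

Answer: yes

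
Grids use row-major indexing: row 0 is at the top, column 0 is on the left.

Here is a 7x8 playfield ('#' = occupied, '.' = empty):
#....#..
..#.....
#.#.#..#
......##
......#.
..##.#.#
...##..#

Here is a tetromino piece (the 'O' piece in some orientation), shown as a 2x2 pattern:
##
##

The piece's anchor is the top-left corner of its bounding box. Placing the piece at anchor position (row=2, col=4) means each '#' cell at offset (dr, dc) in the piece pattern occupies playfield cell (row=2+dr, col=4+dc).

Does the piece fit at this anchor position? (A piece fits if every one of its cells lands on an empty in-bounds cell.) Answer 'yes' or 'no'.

Check each piece cell at anchor (2, 4):
  offset (0,0) -> (2,4): occupied ('#') -> FAIL
  offset (0,1) -> (2,5): empty -> OK
  offset (1,0) -> (3,4): empty -> OK
  offset (1,1) -> (3,5): empty -> OK
All cells valid: no

Answer: no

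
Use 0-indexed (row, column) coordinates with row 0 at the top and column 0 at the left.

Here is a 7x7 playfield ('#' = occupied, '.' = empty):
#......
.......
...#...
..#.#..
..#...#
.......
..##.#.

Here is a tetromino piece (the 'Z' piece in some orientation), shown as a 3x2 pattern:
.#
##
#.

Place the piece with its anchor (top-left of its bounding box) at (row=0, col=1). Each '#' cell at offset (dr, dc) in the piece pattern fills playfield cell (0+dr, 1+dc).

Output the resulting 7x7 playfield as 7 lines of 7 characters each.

Fill (0+0,1+1) = (0,2)
Fill (0+1,1+0) = (1,1)
Fill (0+1,1+1) = (1,2)
Fill (0+2,1+0) = (2,1)

Answer: #.#....
.##....
.#.#...
..#.#..
..#...#
.......
..##.#.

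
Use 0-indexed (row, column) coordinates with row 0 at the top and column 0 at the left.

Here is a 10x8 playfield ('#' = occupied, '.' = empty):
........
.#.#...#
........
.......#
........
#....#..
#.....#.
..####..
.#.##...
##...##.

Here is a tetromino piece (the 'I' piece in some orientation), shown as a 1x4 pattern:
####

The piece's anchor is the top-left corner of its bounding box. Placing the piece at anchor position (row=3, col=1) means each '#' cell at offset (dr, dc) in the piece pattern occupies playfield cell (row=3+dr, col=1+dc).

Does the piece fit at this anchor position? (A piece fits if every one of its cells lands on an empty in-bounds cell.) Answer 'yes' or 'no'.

Check each piece cell at anchor (3, 1):
  offset (0,0) -> (3,1): empty -> OK
  offset (0,1) -> (3,2): empty -> OK
  offset (0,2) -> (3,3): empty -> OK
  offset (0,3) -> (3,4): empty -> OK
All cells valid: yes

Answer: yes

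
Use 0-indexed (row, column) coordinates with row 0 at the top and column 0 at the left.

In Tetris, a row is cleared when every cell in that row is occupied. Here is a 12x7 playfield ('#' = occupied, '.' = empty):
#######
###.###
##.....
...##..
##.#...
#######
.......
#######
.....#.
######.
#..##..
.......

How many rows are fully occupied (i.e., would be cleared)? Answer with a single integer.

Check each row:
  row 0: 0 empty cells -> FULL (clear)
  row 1: 1 empty cell -> not full
  row 2: 5 empty cells -> not full
  row 3: 5 empty cells -> not full
  row 4: 4 empty cells -> not full
  row 5: 0 empty cells -> FULL (clear)
  row 6: 7 empty cells -> not full
  row 7: 0 empty cells -> FULL (clear)
  row 8: 6 empty cells -> not full
  row 9: 1 empty cell -> not full
  row 10: 4 empty cells -> not full
  row 11: 7 empty cells -> not full
Total rows cleared: 3

Answer: 3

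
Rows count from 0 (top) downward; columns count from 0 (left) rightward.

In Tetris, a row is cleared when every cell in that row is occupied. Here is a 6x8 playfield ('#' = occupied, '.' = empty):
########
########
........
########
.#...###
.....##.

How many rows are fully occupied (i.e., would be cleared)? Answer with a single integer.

Check each row:
  row 0: 0 empty cells -> FULL (clear)
  row 1: 0 empty cells -> FULL (clear)
  row 2: 8 empty cells -> not full
  row 3: 0 empty cells -> FULL (clear)
  row 4: 4 empty cells -> not full
  row 5: 6 empty cells -> not full
Total rows cleared: 3

Answer: 3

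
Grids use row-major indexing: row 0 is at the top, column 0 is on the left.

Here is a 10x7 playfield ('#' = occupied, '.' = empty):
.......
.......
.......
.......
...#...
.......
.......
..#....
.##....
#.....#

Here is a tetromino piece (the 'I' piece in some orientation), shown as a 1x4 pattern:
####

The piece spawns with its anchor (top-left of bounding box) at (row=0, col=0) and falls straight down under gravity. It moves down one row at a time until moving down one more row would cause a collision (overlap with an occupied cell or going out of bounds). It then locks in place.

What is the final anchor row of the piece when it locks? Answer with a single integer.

Spawn at (row=0, col=0). Try each row:
  row 0: fits
  row 1: fits
  row 2: fits
  row 3: fits
  row 4: blocked -> lock at row 3

Answer: 3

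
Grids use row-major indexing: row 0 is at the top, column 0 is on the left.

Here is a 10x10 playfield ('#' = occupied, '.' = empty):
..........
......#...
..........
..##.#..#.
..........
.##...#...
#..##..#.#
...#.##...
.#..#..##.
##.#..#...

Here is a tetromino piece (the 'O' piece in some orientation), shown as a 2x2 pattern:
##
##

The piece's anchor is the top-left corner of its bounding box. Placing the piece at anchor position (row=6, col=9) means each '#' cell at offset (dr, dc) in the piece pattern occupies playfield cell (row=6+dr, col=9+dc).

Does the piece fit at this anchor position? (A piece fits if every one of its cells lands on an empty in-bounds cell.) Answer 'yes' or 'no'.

Check each piece cell at anchor (6, 9):
  offset (0,0) -> (6,9): occupied ('#') -> FAIL
  offset (0,1) -> (6,10): out of bounds -> FAIL
  offset (1,0) -> (7,9): empty -> OK
  offset (1,1) -> (7,10): out of bounds -> FAIL
All cells valid: no

Answer: no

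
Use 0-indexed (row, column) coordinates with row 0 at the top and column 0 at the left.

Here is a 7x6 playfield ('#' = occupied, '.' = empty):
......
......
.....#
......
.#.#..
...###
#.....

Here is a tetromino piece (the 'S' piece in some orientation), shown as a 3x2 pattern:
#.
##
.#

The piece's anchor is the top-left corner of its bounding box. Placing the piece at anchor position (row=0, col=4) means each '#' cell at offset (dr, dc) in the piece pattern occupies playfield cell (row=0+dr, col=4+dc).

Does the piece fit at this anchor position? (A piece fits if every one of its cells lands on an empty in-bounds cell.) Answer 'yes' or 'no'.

Answer: no

Derivation:
Check each piece cell at anchor (0, 4):
  offset (0,0) -> (0,4): empty -> OK
  offset (1,0) -> (1,4): empty -> OK
  offset (1,1) -> (1,5): empty -> OK
  offset (2,1) -> (2,5): occupied ('#') -> FAIL
All cells valid: no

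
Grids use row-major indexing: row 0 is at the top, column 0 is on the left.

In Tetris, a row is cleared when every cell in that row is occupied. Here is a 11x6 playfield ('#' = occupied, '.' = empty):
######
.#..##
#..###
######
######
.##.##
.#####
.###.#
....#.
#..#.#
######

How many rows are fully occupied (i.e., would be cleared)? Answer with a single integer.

Check each row:
  row 0: 0 empty cells -> FULL (clear)
  row 1: 3 empty cells -> not full
  row 2: 2 empty cells -> not full
  row 3: 0 empty cells -> FULL (clear)
  row 4: 0 empty cells -> FULL (clear)
  row 5: 2 empty cells -> not full
  row 6: 1 empty cell -> not full
  row 7: 2 empty cells -> not full
  row 8: 5 empty cells -> not full
  row 9: 3 empty cells -> not full
  row 10: 0 empty cells -> FULL (clear)
Total rows cleared: 4

Answer: 4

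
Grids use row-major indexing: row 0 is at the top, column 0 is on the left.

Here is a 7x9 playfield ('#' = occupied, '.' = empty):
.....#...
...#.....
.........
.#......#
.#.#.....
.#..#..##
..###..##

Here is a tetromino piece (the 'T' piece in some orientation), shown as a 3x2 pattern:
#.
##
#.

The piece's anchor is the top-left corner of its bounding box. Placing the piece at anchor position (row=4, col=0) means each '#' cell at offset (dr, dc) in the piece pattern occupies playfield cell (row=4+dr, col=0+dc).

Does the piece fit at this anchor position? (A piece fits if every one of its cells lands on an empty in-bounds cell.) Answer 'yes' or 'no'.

Answer: no

Derivation:
Check each piece cell at anchor (4, 0):
  offset (0,0) -> (4,0): empty -> OK
  offset (1,0) -> (5,0): empty -> OK
  offset (1,1) -> (5,1): occupied ('#') -> FAIL
  offset (2,0) -> (6,0): empty -> OK
All cells valid: no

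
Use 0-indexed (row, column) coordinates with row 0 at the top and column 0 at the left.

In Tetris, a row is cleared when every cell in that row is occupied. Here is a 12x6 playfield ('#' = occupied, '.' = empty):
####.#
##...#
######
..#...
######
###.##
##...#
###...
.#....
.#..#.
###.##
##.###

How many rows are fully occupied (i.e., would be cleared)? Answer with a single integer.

Answer: 2

Derivation:
Check each row:
  row 0: 1 empty cell -> not full
  row 1: 3 empty cells -> not full
  row 2: 0 empty cells -> FULL (clear)
  row 3: 5 empty cells -> not full
  row 4: 0 empty cells -> FULL (clear)
  row 5: 1 empty cell -> not full
  row 6: 3 empty cells -> not full
  row 7: 3 empty cells -> not full
  row 8: 5 empty cells -> not full
  row 9: 4 empty cells -> not full
  row 10: 1 empty cell -> not full
  row 11: 1 empty cell -> not full
Total rows cleared: 2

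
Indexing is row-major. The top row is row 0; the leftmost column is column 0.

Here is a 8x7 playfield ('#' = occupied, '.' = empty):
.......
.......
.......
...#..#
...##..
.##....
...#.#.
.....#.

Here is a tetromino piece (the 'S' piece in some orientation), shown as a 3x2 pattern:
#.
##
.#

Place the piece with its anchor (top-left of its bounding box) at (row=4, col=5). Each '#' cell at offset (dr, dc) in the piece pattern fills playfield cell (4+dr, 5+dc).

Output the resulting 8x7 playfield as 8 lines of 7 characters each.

Answer: .......
.......
.......
...#..#
...###.
.##..##
...#.##
.....#.

Derivation:
Fill (4+0,5+0) = (4,5)
Fill (4+1,5+0) = (5,5)
Fill (4+1,5+1) = (5,6)
Fill (4+2,5+1) = (6,6)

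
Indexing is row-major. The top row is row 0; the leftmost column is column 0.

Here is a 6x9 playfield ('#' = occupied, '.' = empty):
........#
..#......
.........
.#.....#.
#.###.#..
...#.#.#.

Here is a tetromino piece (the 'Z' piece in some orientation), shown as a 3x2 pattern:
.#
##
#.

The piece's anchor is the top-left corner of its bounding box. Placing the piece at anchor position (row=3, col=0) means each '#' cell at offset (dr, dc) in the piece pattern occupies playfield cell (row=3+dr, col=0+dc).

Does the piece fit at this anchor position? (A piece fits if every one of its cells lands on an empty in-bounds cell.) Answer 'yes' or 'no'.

Check each piece cell at anchor (3, 0):
  offset (0,1) -> (3,1): occupied ('#') -> FAIL
  offset (1,0) -> (4,0): occupied ('#') -> FAIL
  offset (1,1) -> (4,1): empty -> OK
  offset (2,0) -> (5,0): empty -> OK
All cells valid: no

Answer: no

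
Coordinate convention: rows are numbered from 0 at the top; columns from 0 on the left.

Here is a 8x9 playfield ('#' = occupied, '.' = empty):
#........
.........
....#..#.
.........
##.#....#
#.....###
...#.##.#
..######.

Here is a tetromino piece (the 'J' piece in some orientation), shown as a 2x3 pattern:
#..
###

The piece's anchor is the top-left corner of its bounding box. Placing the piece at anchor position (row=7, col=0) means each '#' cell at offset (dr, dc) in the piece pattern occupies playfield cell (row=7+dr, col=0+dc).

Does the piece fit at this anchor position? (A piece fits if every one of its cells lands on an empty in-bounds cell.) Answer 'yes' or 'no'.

Check each piece cell at anchor (7, 0):
  offset (0,0) -> (7,0): empty -> OK
  offset (1,0) -> (8,0): out of bounds -> FAIL
  offset (1,1) -> (8,1): out of bounds -> FAIL
  offset (1,2) -> (8,2): out of bounds -> FAIL
All cells valid: no

Answer: no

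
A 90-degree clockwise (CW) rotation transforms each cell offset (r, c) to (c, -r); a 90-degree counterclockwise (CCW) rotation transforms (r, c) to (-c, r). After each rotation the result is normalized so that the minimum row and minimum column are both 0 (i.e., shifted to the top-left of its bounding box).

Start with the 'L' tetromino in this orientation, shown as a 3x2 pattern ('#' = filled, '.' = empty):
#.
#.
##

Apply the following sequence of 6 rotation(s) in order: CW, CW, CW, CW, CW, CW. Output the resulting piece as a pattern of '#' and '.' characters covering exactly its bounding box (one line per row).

Start:
#.
#.
##
After rotation 1 (CW):
###
#..
After rotation 2 (CW):
##
.#
.#
After rotation 3 (CW):
..#
###
After rotation 4 (CW):
#.
#.
##
After rotation 5 (CW):
###
#..
After rotation 6 (CW):
##
.#
.#

Answer: ##
.#
.#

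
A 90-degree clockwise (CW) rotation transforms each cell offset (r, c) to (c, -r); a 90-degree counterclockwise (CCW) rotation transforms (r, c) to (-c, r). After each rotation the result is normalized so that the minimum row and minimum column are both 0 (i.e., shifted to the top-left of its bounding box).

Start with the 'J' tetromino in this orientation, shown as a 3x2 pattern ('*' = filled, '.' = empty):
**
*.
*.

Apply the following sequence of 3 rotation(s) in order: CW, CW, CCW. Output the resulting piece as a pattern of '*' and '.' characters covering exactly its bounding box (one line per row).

Answer: ***
..*

Derivation:
Start:
**
*.
*.
After rotation 1 (CW):
***
..*
After rotation 2 (CW):
.*
.*
**
After rotation 3 (CCW):
***
..*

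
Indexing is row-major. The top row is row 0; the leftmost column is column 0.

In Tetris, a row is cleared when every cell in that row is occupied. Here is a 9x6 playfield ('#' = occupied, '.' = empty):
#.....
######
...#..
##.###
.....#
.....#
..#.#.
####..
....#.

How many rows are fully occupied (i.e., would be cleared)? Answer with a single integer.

Check each row:
  row 0: 5 empty cells -> not full
  row 1: 0 empty cells -> FULL (clear)
  row 2: 5 empty cells -> not full
  row 3: 1 empty cell -> not full
  row 4: 5 empty cells -> not full
  row 5: 5 empty cells -> not full
  row 6: 4 empty cells -> not full
  row 7: 2 empty cells -> not full
  row 8: 5 empty cells -> not full
Total rows cleared: 1

Answer: 1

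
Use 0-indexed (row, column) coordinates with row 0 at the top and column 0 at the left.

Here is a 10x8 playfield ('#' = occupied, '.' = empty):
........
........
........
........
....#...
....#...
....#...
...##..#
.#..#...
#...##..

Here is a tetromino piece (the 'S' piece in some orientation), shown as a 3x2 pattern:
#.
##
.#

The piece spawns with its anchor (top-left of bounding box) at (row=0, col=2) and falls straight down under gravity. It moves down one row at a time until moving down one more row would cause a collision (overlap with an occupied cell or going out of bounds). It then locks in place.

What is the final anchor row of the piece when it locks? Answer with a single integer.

Answer: 4

Derivation:
Spawn at (row=0, col=2). Try each row:
  row 0: fits
  row 1: fits
  row 2: fits
  row 3: fits
  row 4: fits
  row 5: blocked -> lock at row 4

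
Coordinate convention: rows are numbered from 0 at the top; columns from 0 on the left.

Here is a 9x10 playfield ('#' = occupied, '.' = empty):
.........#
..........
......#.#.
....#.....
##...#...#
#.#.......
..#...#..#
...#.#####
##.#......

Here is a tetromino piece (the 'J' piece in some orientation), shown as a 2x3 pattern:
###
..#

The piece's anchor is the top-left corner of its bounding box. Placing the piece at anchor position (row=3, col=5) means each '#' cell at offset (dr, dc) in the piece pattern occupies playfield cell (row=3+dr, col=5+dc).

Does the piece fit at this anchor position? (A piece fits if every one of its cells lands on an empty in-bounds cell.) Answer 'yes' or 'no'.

Answer: yes

Derivation:
Check each piece cell at anchor (3, 5):
  offset (0,0) -> (3,5): empty -> OK
  offset (0,1) -> (3,6): empty -> OK
  offset (0,2) -> (3,7): empty -> OK
  offset (1,2) -> (4,7): empty -> OK
All cells valid: yes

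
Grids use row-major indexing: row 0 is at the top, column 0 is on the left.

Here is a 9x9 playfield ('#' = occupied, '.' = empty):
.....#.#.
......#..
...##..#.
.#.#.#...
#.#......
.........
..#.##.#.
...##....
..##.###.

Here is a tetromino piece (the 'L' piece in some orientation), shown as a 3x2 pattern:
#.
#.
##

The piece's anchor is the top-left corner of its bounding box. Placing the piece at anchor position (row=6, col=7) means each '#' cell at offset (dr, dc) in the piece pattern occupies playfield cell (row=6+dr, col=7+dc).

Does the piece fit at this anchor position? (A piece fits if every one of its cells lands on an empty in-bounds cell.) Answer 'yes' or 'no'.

Check each piece cell at anchor (6, 7):
  offset (0,0) -> (6,7): occupied ('#') -> FAIL
  offset (1,0) -> (7,7): empty -> OK
  offset (2,0) -> (8,7): occupied ('#') -> FAIL
  offset (2,1) -> (8,8): empty -> OK
All cells valid: no

Answer: no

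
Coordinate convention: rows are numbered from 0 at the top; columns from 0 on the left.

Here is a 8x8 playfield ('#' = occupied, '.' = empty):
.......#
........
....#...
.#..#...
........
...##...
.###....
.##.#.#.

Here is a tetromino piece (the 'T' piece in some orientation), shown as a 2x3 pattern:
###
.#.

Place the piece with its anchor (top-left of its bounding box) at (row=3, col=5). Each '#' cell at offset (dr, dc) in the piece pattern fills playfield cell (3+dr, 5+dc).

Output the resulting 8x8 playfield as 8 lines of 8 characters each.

Fill (3+0,5+0) = (3,5)
Fill (3+0,5+1) = (3,6)
Fill (3+0,5+2) = (3,7)
Fill (3+1,5+1) = (4,6)

Answer: .......#
........
....#...
.#..####
......#.
...##...
.###....
.##.#.#.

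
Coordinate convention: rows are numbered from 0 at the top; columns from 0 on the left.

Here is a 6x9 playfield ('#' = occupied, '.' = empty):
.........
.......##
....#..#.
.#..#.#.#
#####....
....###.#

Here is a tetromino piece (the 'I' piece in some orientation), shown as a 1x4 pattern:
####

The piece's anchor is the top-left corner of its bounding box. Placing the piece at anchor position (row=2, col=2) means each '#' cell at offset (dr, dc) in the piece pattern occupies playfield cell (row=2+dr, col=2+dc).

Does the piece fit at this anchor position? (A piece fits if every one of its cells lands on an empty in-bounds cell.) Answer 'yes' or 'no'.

Answer: no

Derivation:
Check each piece cell at anchor (2, 2):
  offset (0,0) -> (2,2): empty -> OK
  offset (0,1) -> (2,3): empty -> OK
  offset (0,2) -> (2,4): occupied ('#') -> FAIL
  offset (0,3) -> (2,5): empty -> OK
All cells valid: no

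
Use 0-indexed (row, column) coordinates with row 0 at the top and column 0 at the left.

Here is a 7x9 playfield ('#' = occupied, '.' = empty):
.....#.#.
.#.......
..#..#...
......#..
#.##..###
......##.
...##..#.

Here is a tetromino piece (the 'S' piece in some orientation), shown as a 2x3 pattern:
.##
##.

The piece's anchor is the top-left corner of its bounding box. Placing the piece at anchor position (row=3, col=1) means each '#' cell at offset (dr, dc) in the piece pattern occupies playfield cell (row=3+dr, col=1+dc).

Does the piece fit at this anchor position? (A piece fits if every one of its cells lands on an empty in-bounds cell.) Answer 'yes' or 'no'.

Answer: no

Derivation:
Check each piece cell at anchor (3, 1):
  offset (0,1) -> (3,2): empty -> OK
  offset (0,2) -> (3,3): empty -> OK
  offset (1,0) -> (4,1): empty -> OK
  offset (1,1) -> (4,2): occupied ('#') -> FAIL
All cells valid: no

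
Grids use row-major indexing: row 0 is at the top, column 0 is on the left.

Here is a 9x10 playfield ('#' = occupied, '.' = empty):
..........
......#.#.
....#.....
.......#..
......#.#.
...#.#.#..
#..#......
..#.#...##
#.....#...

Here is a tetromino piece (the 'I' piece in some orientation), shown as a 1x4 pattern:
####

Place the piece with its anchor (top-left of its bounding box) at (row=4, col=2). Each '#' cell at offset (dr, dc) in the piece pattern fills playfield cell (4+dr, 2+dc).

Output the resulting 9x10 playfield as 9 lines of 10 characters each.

Answer: ..........
......#.#.
....#.....
.......#..
..#####.#.
...#.#.#..
#..#......
..#.#...##
#.....#...

Derivation:
Fill (4+0,2+0) = (4,2)
Fill (4+0,2+1) = (4,3)
Fill (4+0,2+2) = (4,4)
Fill (4+0,2+3) = (4,5)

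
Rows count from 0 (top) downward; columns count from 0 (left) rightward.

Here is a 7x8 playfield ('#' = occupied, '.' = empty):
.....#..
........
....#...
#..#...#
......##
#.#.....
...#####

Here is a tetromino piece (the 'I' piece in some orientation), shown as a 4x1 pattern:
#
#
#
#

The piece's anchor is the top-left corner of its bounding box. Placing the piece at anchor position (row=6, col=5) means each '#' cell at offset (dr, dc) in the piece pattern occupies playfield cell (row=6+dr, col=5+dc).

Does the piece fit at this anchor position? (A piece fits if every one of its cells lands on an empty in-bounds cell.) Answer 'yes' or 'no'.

Answer: no

Derivation:
Check each piece cell at anchor (6, 5):
  offset (0,0) -> (6,5): occupied ('#') -> FAIL
  offset (1,0) -> (7,5): out of bounds -> FAIL
  offset (2,0) -> (8,5): out of bounds -> FAIL
  offset (3,0) -> (9,5): out of bounds -> FAIL
All cells valid: no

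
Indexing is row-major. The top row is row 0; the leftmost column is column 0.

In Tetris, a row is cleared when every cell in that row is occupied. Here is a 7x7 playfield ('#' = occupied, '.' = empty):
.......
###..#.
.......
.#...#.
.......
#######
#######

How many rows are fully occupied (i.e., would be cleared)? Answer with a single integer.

Answer: 2

Derivation:
Check each row:
  row 0: 7 empty cells -> not full
  row 1: 3 empty cells -> not full
  row 2: 7 empty cells -> not full
  row 3: 5 empty cells -> not full
  row 4: 7 empty cells -> not full
  row 5: 0 empty cells -> FULL (clear)
  row 6: 0 empty cells -> FULL (clear)
Total rows cleared: 2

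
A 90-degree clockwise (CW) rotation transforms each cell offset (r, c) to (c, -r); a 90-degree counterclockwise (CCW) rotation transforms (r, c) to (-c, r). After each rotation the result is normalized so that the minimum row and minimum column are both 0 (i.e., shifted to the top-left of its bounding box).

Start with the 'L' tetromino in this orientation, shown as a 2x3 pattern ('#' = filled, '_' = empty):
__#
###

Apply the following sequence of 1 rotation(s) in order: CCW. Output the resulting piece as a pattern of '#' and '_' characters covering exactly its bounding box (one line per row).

Answer: ##
_#
_#

Derivation:
Start:
__#
###
After rotation 1 (CCW):
##
_#
_#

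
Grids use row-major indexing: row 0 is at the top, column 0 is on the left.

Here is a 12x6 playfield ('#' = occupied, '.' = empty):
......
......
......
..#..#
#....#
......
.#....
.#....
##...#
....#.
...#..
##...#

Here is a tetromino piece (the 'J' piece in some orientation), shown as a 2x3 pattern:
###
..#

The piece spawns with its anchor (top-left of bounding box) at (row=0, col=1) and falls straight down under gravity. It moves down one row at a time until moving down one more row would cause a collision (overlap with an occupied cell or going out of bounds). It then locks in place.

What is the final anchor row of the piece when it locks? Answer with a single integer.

Answer: 2

Derivation:
Spawn at (row=0, col=1). Try each row:
  row 0: fits
  row 1: fits
  row 2: fits
  row 3: blocked -> lock at row 2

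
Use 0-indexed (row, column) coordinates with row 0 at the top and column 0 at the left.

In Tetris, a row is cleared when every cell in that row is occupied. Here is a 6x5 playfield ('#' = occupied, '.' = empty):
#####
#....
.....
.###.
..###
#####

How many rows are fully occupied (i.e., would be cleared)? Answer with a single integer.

Answer: 2

Derivation:
Check each row:
  row 0: 0 empty cells -> FULL (clear)
  row 1: 4 empty cells -> not full
  row 2: 5 empty cells -> not full
  row 3: 2 empty cells -> not full
  row 4: 2 empty cells -> not full
  row 5: 0 empty cells -> FULL (clear)
Total rows cleared: 2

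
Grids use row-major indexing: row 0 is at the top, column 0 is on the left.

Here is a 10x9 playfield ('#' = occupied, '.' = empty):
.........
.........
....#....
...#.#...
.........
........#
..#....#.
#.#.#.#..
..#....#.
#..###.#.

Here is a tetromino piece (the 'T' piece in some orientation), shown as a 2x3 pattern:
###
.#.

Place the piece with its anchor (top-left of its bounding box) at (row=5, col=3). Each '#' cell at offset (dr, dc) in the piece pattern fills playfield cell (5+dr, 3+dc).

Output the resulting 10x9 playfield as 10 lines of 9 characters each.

Answer: .........
.........
....#....
...#.#...
.........
...###..#
..#.#..#.
#.#.#.#..
..#....#.
#..###.#.

Derivation:
Fill (5+0,3+0) = (5,3)
Fill (5+0,3+1) = (5,4)
Fill (5+0,3+2) = (5,5)
Fill (5+1,3+1) = (6,4)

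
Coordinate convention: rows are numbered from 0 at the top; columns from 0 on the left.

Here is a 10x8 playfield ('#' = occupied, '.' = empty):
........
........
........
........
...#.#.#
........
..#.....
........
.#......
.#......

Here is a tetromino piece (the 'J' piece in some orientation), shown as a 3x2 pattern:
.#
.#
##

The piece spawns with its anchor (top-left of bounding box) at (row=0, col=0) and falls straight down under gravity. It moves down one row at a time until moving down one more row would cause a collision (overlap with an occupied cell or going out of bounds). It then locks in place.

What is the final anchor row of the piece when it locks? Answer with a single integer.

Spawn at (row=0, col=0). Try each row:
  row 0: fits
  row 1: fits
  row 2: fits
  row 3: fits
  row 4: fits
  row 5: fits
  row 6: blocked -> lock at row 5

Answer: 5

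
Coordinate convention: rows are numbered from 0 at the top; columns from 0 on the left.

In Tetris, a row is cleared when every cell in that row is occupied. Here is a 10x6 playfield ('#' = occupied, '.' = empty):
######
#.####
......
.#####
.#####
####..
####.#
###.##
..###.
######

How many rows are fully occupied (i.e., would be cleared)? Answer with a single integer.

Answer: 2

Derivation:
Check each row:
  row 0: 0 empty cells -> FULL (clear)
  row 1: 1 empty cell -> not full
  row 2: 6 empty cells -> not full
  row 3: 1 empty cell -> not full
  row 4: 1 empty cell -> not full
  row 5: 2 empty cells -> not full
  row 6: 1 empty cell -> not full
  row 7: 1 empty cell -> not full
  row 8: 3 empty cells -> not full
  row 9: 0 empty cells -> FULL (clear)
Total rows cleared: 2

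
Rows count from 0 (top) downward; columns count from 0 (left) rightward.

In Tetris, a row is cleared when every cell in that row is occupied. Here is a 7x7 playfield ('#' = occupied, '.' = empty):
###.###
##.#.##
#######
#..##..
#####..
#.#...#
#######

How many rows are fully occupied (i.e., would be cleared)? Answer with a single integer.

Check each row:
  row 0: 1 empty cell -> not full
  row 1: 2 empty cells -> not full
  row 2: 0 empty cells -> FULL (clear)
  row 3: 4 empty cells -> not full
  row 4: 2 empty cells -> not full
  row 5: 4 empty cells -> not full
  row 6: 0 empty cells -> FULL (clear)
Total rows cleared: 2

Answer: 2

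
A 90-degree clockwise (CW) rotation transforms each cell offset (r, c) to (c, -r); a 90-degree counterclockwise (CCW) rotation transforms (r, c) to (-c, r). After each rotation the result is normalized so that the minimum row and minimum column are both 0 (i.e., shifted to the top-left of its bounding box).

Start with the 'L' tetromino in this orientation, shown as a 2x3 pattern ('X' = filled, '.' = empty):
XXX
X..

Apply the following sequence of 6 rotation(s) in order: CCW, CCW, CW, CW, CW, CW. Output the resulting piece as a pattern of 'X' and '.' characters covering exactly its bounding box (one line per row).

Start:
XXX
X..
After rotation 1 (CCW):
X.
X.
XX
After rotation 2 (CCW):
..X
XXX
After rotation 3 (CW):
X.
X.
XX
After rotation 4 (CW):
XXX
X..
After rotation 5 (CW):
XX
.X
.X
After rotation 6 (CW):
..X
XXX

Answer: ..X
XXX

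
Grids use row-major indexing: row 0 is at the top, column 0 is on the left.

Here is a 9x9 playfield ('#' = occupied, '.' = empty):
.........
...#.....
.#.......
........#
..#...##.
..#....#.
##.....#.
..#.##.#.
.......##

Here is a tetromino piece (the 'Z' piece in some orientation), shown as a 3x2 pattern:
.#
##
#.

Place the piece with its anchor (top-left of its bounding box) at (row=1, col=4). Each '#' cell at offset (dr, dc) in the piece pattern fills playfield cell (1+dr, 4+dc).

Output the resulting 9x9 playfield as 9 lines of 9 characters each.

Answer: .........
...#.#...
.#..##...
....#...#
..#...##.
..#....#.
##.....#.
..#.##.#.
.......##

Derivation:
Fill (1+0,4+1) = (1,5)
Fill (1+1,4+0) = (2,4)
Fill (1+1,4+1) = (2,5)
Fill (1+2,4+0) = (3,4)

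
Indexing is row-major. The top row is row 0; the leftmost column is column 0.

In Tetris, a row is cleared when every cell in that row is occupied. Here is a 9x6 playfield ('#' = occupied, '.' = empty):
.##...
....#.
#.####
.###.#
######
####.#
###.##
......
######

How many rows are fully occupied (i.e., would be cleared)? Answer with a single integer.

Check each row:
  row 0: 4 empty cells -> not full
  row 1: 5 empty cells -> not full
  row 2: 1 empty cell -> not full
  row 3: 2 empty cells -> not full
  row 4: 0 empty cells -> FULL (clear)
  row 5: 1 empty cell -> not full
  row 6: 1 empty cell -> not full
  row 7: 6 empty cells -> not full
  row 8: 0 empty cells -> FULL (clear)
Total rows cleared: 2

Answer: 2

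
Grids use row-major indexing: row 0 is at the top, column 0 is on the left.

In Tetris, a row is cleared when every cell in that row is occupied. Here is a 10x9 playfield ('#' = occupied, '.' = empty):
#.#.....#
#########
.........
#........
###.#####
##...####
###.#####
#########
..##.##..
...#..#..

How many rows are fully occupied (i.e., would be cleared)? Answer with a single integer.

Check each row:
  row 0: 6 empty cells -> not full
  row 1: 0 empty cells -> FULL (clear)
  row 2: 9 empty cells -> not full
  row 3: 8 empty cells -> not full
  row 4: 1 empty cell -> not full
  row 5: 3 empty cells -> not full
  row 6: 1 empty cell -> not full
  row 7: 0 empty cells -> FULL (clear)
  row 8: 5 empty cells -> not full
  row 9: 7 empty cells -> not full
Total rows cleared: 2

Answer: 2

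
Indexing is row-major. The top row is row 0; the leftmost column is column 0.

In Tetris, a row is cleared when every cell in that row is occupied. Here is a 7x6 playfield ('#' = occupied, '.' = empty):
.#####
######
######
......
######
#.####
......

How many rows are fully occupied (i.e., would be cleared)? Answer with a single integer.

Check each row:
  row 0: 1 empty cell -> not full
  row 1: 0 empty cells -> FULL (clear)
  row 2: 0 empty cells -> FULL (clear)
  row 3: 6 empty cells -> not full
  row 4: 0 empty cells -> FULL (clear)
  row 5: 1 empty cell -> not full
  row 6: 6 empty cells -> not full
Total rows cleared: 3

Answer: 3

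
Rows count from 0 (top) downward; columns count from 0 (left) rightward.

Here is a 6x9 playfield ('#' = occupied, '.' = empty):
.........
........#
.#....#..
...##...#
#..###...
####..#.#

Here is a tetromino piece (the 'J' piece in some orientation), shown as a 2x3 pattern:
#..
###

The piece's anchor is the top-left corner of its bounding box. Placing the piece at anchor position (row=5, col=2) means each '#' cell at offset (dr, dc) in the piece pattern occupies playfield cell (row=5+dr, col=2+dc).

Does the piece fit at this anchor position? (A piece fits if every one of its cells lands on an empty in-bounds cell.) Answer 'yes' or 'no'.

Check each piece cell at anchor (5, 2):
  offset (0,0) -> (5,2): occupied ('#') -> FAIL
  offset (1,0) -> (6,2): out of bounds -> FAIL
  offset (1,1) -> (6,3): out of bounds -> FAIL
  offset (1,2) -> (6,4): out of bounds -> FAIL
All cells valid: no

Answer: no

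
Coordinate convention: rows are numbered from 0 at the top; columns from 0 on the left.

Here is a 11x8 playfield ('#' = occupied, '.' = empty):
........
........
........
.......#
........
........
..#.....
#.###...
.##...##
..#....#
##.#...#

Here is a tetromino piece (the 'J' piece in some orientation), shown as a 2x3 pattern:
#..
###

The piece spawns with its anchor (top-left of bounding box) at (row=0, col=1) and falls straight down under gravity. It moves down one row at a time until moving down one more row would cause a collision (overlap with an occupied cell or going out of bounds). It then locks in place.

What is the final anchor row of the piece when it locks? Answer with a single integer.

Spawn at (row=0, col=1). Try each row:
  row 0: fits
  row 1: fits
  row 2: fits
  row 3: fits
  row 4: fits
  row 5: blocked -> lock at row 4

Answer: 4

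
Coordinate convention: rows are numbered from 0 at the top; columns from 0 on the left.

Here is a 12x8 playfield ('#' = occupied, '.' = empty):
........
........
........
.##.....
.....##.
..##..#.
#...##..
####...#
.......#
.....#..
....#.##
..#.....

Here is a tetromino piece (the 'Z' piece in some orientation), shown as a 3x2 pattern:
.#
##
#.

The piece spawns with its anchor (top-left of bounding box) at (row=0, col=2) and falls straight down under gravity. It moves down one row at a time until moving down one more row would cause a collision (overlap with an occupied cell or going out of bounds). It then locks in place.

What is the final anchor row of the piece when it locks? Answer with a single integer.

Answer: 0

Derivation:
Spawn at (row=0, col=2). Try each row:
  row 0: fits
  row 1: blocked -> lock at row 0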